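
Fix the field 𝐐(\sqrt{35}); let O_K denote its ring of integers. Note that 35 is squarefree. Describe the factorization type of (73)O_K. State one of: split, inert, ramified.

Since 35 ≢ 1 mod 4, the ring of integers is ℤ[√35] with discriminant 4·35 = 140.
disc(K) = 140 is not divisible by 73; 73 is unramified.
Euler's criterion: 35^36 mod 73 = 1. Thus (35|73) = 1.
Legendre symbol 1 ⇒ 73 is split.

split — (73) = 𝔭₁𝔭₂ with 𝔭₁ ≠ 𝔭₂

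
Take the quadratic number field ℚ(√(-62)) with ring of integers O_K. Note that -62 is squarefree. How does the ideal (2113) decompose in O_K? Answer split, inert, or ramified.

p splits

Since -62 ≢ 1 mod 4, the ring of integers is ℤ[√-62] with discriminant 4·(-62) = -248.
disc(K) = -248 is not divisible by 2113; 2113 is unramified.
(-62/2113) = 2051^1056 mod 2113 = 1, giving Legendre symbol 1.
d is a quadratic residue mod p, hence 2113 splits in O_K.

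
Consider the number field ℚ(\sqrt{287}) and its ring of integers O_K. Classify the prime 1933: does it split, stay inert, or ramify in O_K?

287 mod 4 = 3, hence disc K = 4·287 = 1148 and O_K = ℤ[√287].
Since gcd(1933, 1148) = 1 the prime 1933 does not ramify.
Compute (287/1933) via Euler: 287^((1933-1)/2) mod 1933 = 1932, so (287/1933) = -1.
Legendre symbol -1 ⇒ 1933 is inert.

inert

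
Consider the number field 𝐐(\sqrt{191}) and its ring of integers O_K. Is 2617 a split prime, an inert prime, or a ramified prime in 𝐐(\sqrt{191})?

191 mod 4 = 3, hence disc K = 4·191 = 764 and O_K = ℤ[√191].
disc(K) = 764 is not divisible by 2617; 2617 is unramified.
Euler's criterion: 191^1308 mod 2617 = 1. Thus (191|2617) = 1.
d is a quadratic residue mod p, hence 2617 splits in O_K.

2617 splits in O_K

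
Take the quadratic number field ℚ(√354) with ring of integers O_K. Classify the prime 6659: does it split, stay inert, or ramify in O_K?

d = 354 ≡ 2 (mod 4), so O_K = ℤ[√354] and disc(K) = 4d = 1416.
disc(K) = 1416 is not divisible by 6659; 6659 is unramified.
Euler's criterion: 354^3329 mod 6659 = 1. Thus (354|6659) = 1.
d is a quadratic residue mod p, hence 6659 splits in O_K.

p splits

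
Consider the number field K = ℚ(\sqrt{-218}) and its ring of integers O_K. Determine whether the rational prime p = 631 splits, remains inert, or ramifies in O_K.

d = -218 ≡ 2 (mod 4), so O_K = ℤ[√-218] and disc(K) = 4d = -872.
631 ∤ -872, so 631 is unramified.
Legendre symbol by Euler's criterion: (-218/631) ≡ (-218)^315 ≡ 1 (mod 631), i.e. (-218/631) = 1.
Legendre symbol 1 ⇒ 631 is split.

splits completely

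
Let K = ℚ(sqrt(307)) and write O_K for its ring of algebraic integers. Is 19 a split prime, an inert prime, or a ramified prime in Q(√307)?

19 remains inert

307 mod 4 = 3, hence disc K = 4·307 = 1228 and O_K = ℤ[√307].
Since gcd(19, 1228) = 1 the prime 19 does not ramify.
Legendre symbol by Euler's criterion: (307/19) ≡ 307^9 ≡ 18 (mod 19), i.e. (307/19) = -1.
(307/19) = -1, so 19 is inert.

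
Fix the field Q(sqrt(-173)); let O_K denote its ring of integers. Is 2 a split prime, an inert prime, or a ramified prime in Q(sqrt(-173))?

d = -173 ≡ 3 (mod 4), so O_K = ℤ[√-173] and disc(K) = 4d = -692.
Ramification test: 2 | -692. The prime 2 ramifies in K.

p ramifies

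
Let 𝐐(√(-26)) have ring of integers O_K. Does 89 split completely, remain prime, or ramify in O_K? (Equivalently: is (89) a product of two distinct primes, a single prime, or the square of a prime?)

d = -26 ≡ 2 (mod 4), so O_K = ℤ[√-26] and disc(K) = 4d = -104.
disc(K) = -104 is not divisible by 89; 89 is unramified.
Compute (-26/89) via Euler: 63^((89-1)/2) mod 89 = 88, so (-26/89) = -1.
Legendre symbol -1 ⇒ 89 is inert.

inert — (89) stays prime in O_K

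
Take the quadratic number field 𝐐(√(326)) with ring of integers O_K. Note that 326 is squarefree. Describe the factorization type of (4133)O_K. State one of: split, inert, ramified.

d = 326 ≡ 2 (mod 4), so O_K = ℤ[√326] and disc(K) = 4d = 1304.
Since gcd(4133, 1304) = 1 the prime 4133 does not ramify.
Legendre symbol by Euler's criterion: (326/4133) ≡ 326^2066 ≡ 4132 (mod 4133), i.e. (326/4133) = -1.
Legendre symbol -1 ⇒ 4133 is inert.

inert — (4133) stays prime in O_K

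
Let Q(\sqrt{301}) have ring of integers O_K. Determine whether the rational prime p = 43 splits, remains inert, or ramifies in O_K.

301 mod 4 = 1, hence disc K = 301 and O_K = ℤ[(1+√301)/2].
disc(K) = 301 = 43·7, so p = 43 is ramified.

ramifies in O_K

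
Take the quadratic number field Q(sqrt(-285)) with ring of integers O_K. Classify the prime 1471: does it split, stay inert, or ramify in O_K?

p splits

-285 mod 4 = 3, hence disc K = 4·(-285) = -1140 and O_K = ℤ[√-285].
disc(K) = -1140 is not divisible by 1471; 1471 is unramified.
Compute (-285/1471) via Euler: 1186^((1471-1)/2) mod 1471 = 1, so (-285/1471) = 1.
d is a quadratic residue mod p, hence 1471 splits in O_K.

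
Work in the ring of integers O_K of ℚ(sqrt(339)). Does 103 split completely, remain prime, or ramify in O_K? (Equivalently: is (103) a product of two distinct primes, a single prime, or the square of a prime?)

d = 339 ≡ 3 (mod 4), so O_K = ℤ[√339] and disc(K) = 4d = 1356.
Since gcd(103, 1356) = 1 the prime 103 does not ramify.
Compute (339/103) via Euler: 30^((103-1)/2) mod 103 = 1, so (339/103) = 1.
d is a quadratic residue mod p, hence 103 splits in O_K.

p splits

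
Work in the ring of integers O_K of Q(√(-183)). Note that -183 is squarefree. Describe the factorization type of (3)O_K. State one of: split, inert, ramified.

ramified

d = -183 ≡ 1 (mod 4), so O_K = ℤ[(1+√-183)/2] and disc(K) = d = -183.
disc(K) = -183 = 3·(-61), so p = 3 is ramified.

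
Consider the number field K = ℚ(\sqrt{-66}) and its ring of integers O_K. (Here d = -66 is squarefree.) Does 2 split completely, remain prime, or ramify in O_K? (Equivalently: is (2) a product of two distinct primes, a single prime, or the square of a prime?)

p ramifies

d = -66 ≡ 2 (mod 4), so O_K = ℤ[√-66] and disc(K) = 4d = -264.
disc(K) = -264 = 2·(-132), so p = 2 is ramified.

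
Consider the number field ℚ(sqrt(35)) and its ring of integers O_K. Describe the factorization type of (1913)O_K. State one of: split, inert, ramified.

d = 35 ≡ 3 (mod 4), so O_K = ℤ[√35] and disc(K) = 4d = 140.
1913 ∤ 140, so 1913 is unramified.
Legendre symbol by Euler's criterion: (35/1913) ≡ 35^956 ≡ 1912 (mod 1913), i.e. (35/1913) = -1.
(35/1913) = -1, so 1913 is inert.

inert — (1913) stays prime in O_K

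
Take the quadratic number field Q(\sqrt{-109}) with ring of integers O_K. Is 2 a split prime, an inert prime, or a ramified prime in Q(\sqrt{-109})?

-109 mod 4 = 3, hence disc K = 4·(-109) = -436 and O_K = ℤ[√-109].
2 divides disc(K) = -436, so 2 ramifies.

2 is ramified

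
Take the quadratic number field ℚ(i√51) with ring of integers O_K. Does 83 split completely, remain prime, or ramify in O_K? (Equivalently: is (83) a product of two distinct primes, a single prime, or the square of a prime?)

-51 mod 4 = 1, hence disc K = -51 and O_K = ℤ[(1+√-51)/2].
disc(K) = -51 is not divisible by 83; 83 is unramified.
Legendre symbol by Euler's criterion: (-51/83) ≡ (-51)^41 ≡ 82 (mod 83), i.e. (-51/83) = -1.
(-51/83) = -1, so 83 is inert.

inert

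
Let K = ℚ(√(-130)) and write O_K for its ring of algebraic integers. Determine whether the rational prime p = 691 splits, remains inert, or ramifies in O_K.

inert

-130 mod 4 = 2, hence disc K = 4·(-130) = -520 and O_K = ℤ[√-130].
disc(K) = -520 is not divisible by 691; 691 is unramified.
Legendre symbol by Euler's criterion: (-130/691) ≡ (-130)^345 ≡ 690 (mod 691), i.e. (-130/691) = -1.
Legendre symbol -1 ⇒ 691 is inert.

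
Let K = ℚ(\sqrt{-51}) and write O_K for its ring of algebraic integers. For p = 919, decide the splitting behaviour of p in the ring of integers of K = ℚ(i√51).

-51 mod 4 = 1, hence disc K = -51 and O_K = ℤ[(1+√-51)/2].
disc(K) = -51 is not divisible by 919; 919 is unramified.
(-51/919) = 868^459 mod 919 = 1, giving Legendre symbol 1.
(-51/919) = 1, so 919 splits.

split — (919) = 𝔭₁𝔭₂ with 𝔭₁ ≠ 𝔭₂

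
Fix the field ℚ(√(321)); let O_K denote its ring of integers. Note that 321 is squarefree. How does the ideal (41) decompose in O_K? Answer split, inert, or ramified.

321 mod 4 = 1, hence disc K = 321 and O_K = ℤ[(1+√321)/2].
41 ∤ 321, so 41 is unramified.
Legendre symbol by Euler's criterion: (321/41) ≡ 321^20 ≡ 40 (mod 41), i.e. (321/41) = -1.
(321/41) = -1, so 41 is inert.

41 remains inert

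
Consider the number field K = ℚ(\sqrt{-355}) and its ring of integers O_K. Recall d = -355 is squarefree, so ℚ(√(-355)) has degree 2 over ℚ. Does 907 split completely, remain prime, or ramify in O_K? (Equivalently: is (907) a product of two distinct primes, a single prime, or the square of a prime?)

d = -355 ≡ 1 (mod 4), so O_K = ℤ[(1+√-355)/2] and disc(K) = d = -355.
907 ∤ -355, so 907 is unramified.
Euler's criterion: (-355)^453 mod 907 = 1. Thus (-355|907) = 1.
(-355/907) = 1, so 907 splits.

split — (907) = 𝔭₁𝔭₂ with 𝔭₁ ≠ 𝔭₂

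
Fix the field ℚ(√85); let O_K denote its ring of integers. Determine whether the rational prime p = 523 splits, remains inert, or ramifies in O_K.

d = 85 ≡ 1 (mod 4), so O_K = ℤ[(1+√85)/2] and disc(K) = d = 85.
Since gcd(523, 85) = 1 the prime 523 does not ramify.
Compute (85/523) via Euler: 85^((523-1)/2) mod 523 = 522, so (85/523) = -1.
(85/523) = -1, so 523 is inert.

inert — (523) stays prime in O_K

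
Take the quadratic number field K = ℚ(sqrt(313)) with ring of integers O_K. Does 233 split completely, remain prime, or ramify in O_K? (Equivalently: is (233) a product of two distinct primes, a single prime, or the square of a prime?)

inert — (233) stays prime in O_K

Since 313 ≡ 1 mod 4, the ring of integers is ℤ[(1+√313)/2] with discriminant 313.
Since gcd(233, 313) = 1 the prime 233 does not ramify.
(313/233) = 80^116 mod 233 = 232, giving Legendre symbol -1.
Legendre symbol -1 ⇒ 233 is inert.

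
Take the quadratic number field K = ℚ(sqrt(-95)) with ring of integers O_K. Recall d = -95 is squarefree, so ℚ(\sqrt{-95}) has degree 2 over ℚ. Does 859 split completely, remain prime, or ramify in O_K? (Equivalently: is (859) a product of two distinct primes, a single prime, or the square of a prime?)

splits completely

d = -95 ≡ 1 (mod 4), so O_K = ℤ[(1+√-95)/2] and disc(K) = d = -95.
Since gcd(859, -95) = 1 the prime 859 does not ramify.
(-95/859) = 764^429 mod 859 = 1, giving Legendre symbol 1.
d is a quadratic residue mod p, hence 859 splits in O_K.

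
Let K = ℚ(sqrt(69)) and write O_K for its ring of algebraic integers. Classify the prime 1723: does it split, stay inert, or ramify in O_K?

inert

Since 69 ≡ 1 mod 4, the ring of integers is ℤ[(1+√69)/2] with discriminant 69.
disc(K) = 69 is not divisible by 1723; 1723 is unramified.
(69/1723) = 69^861 mod 1723 = 1722, giving Legendre symbol -1.
d is a non-residue mod p, hence 1723 remains inert in O_K.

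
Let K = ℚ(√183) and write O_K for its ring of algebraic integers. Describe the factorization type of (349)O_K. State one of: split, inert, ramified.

remains prime (inert)

d = 183 ≡ 3 (mod 4), so O_K = ℤ[√183] and disc(K) = 4d = 732.
Since gcd(349, 732) = 1 the prime 349 does not ramify.
(183/349) = 183^174 mod 349 = 348, giving Legendre symbol -1.
d is a non-residue mod p, hence 349 remains inert in O_K.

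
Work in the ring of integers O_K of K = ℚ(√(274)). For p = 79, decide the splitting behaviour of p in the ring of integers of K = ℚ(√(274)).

79 remains inert

Since 274 ≢ 1 mod 4, the ring of integers is ℤ[√274] with discriminant 4·274 = 1096.
79 ∤ 1096, so 79 is unramified.
Compute (274/79) via Euler: 37^((79-1)/2) mod 79 = 78, so (274/79) = -1.
Legendre symbol -1 ⇒ 79 is inert.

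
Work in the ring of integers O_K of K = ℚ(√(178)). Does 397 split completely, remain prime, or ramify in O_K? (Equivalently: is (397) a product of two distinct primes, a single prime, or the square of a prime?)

397 splits in O_K

Since 178 ≢ 1 mod 4, the ring of integers is ℤ[√178] with discriminant 4·178 = 712.
Since gcd(397, 712) = 1 the prime 397 does not ramify.
Euler's criterion: 178^198 mod 397 = 1. Thus (178|397) = 1.
(178/397) = 1, so 397 splits.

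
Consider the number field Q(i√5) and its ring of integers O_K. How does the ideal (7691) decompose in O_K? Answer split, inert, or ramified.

-5 mod 4 = 3, hence disc K = 4·(-5) = -20 and O_K = ℤ[√-5].
7691 ∤ -20, so 7691 is unramified.
Euler's criterion: (-5)^3845 mod 7691 = 7690. Thus (-5|7691) = -1.
Legendre symbol -1 ⇒ 7691 is inert.

inert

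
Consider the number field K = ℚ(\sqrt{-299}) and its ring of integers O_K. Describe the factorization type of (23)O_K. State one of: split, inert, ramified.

Since -299 ≡ 1 mod 4, the ring of integers is ℤ[(1+√-299)/2] with discriminant -299.
disc(K) = -299 = 23·(-13), so p = 23 is ramified.

ramifies in O_K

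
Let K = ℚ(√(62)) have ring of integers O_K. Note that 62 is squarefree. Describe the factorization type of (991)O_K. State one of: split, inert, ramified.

62 mod 4 = 2, hence disc K = 4·62 = 248 and O_K = ℤ[√62].
disc(K) = 248 is not divisible by 991; 991 is unramified.
Compute (62/991) via Euler: 62^((991-1)/2) mod 991 = 1, so (62/991) = 1.
d is a quadratic residue mod p, hence 991 splits in O_K.

split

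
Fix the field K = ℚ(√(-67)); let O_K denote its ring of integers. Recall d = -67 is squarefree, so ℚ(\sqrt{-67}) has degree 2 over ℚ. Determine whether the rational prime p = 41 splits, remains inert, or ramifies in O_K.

inert

Since -67 ≡ 1 mod 4, the ring of integers is ℤ[(1+√-67)/2] with discriminant -67.
disc(K) = -67 is not divisible by 41; 41 is unramified.
Legendre symbol by Euler's criterion: (-67/41) ≡ (-67)^20 ≡ 40 (mod 41), i.e. (-67/41) = -1.
d is a non-residue mod p, hence 41 remains inert in O_K.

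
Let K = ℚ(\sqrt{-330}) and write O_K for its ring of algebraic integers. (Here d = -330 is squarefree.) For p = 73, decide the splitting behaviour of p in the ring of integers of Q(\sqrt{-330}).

Since -330 ≢ 1 mod 4, the ring of integers is ℤ[√-330] with discriminant 4·(-330) = -1320.
73 ∤ -1320, so 73 is unramified.
Compute (-330/73) via Euler: 35^((73-1)/2) mod 73 = 1, so (-330/73) = 1.
d is a quadratic residue mod p, hence 73 splits in O_K.

split — (73) = 𝔭₁𝔭₂ with 𝔭₁ ≠ 𝔭₂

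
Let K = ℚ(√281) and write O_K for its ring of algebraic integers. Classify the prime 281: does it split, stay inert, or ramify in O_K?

ramified — (281) = 𝔭²

d = 281 ≡ 1 (mod 4), so O_K = ℤ[(1+√281)/2] and disc(K) = d = 281.
281 divides disc(K) = 281, so 281 ramifies.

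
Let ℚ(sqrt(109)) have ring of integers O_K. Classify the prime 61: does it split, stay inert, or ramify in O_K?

d = 109 ≡ 1 (mod 4), so O_K = ℤ[(1+√109)/2] and disc(K) = d = 109.
disc(K) = 109 is not divisible by 61; 61 is unramified.
Legendre symbol by Euler's criterion: (109/61) ≡ 109^30 ≡ 1 (mod 61), i.e. (109/61) = 1.
d is a quadratic residue mod p, hence 61 splits in O_K.

split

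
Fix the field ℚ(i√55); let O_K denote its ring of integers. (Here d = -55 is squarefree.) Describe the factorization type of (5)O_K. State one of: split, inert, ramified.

-55 mod 4 = 1, hence disc K = -55 and O_K = ℤ[(1+√-55)/2].
Ramification test: 5 | -55. The prime 5 ramifies in K.

ramified — (5) = 𝔭²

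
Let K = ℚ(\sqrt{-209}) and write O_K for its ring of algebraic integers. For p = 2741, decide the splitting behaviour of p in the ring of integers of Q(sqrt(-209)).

-209 mod 4 = 3, hence disc K = 4·(-209) = -836 and O_K = ℤ[√-209].
Since gcd(2741, -836) = 1 the prime 2741 does not ramify.
Compute (-209/2741) via Euler: 2532^((2741-1)/2) mod 2741 = 2740, so (-209/2741) = -1.
(-209/2741) = -1, so 2741 is inert.

p is inert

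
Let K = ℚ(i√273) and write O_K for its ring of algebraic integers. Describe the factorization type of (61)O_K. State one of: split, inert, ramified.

-273 mod 4 = 3, hence disc K = 4·(-273) = -1092 and O_K = ℤ[√-273].
61 ∤ -1092, so 61 is unramified.
(-273/61) = 32^30 mod 61 = 60, giving Legendre symbol -1.
d is a non-residue mod p, hence 61 remains inert in O_K.

p is inert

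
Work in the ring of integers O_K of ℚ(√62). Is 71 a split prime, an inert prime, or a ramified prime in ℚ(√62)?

Since 62 ≢ 1 mod 4, the ring of integers is ℤ[√62] with discriminant 4·62 = 248.
71 ∤ 248, so 71 is unramified.
Compute (62/71) via Euler: 62^((71-1)/2) mod 71 = 70, so (62/71) = -1.
(62/71) = -1, so 71 is inert.

71 remains inert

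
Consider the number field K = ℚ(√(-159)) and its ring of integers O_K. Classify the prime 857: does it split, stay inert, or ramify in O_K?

inert

-159 mod 4 = 1, hence disc K = -159 and O_K = ℤ[(1+√-159)/2].
disc(K) = -159 is not divisible by 857; 857 is unramified.
Compute (-159/857) via Euler: 698^((857-1)/2) mod 857 = 856, so (-159/857) = -1.
d is a non-residue mod p, hence 857 remains inert in O_K.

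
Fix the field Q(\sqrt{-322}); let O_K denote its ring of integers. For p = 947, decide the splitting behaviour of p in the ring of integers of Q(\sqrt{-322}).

-322 mod 4 = 2, hence disc K = 4·(-322) = -1288 and O_K = ℤ[√-322].
disc(K) = -1288 is not divisible by 947; 947 is unramified.
Compute (-322/947) via Euler: 625^((947-1)/2) mod 947 = 1, so (-322/947) = 1.
d is a quadratic residue mod p, hence 947 splits in O_K.

p splits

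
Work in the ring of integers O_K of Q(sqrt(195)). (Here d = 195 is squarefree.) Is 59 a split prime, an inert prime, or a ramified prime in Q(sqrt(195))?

inert — (59) stays prime in O_K

Since 195 ≢ 1 mod 4, the ring of integers is ℤ[√195] with discriminant 4·195 = 780.
disc(K) = 780 is not divisible by 59; 59 is unramified.
Compute (195/59) via Euler: 18^((59-1)/2) mod 59 = 58, so (195/59) = -1.
(195/59) = -1, so 59 is inert.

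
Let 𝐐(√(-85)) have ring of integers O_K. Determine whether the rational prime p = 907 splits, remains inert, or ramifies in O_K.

Since -85 ≢ 1 mod 4, the ring of integers is ℤ[√-85] with discriminant 4·(-85) = -340.
907 ∤ -340, so 907 is unramified.
(-85/907) = 822^453 mod 907 = 906, giving Legendre symbol -1.
Legendre symbol -1 ⇒ 907 is inert.

inert — (907) stays prime in O_K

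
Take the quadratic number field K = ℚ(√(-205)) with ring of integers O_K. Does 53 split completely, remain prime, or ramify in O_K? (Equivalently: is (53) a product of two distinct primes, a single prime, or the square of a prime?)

53 splits in O_K

-205 mod 4 = 3, hence disc K = 4·(-205) = -820 and O_K = ℤ[√-205].
53 ∤ -820, so 53 is unramified.
(-205/53) = 7^26 mod 53 = 1, giving Legendre symbol 1.
(-205/53) = 1, so 53 splits.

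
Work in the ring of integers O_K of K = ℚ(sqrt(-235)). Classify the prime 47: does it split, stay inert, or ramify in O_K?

47 is ramified

d = -235 ≡ 1 (mod 4), so O_K = ℤ[(1+√-235)/2] and disc(K) = d = -235.
disc(K) = -235 = 47·(-5), so p = 47 is ramified.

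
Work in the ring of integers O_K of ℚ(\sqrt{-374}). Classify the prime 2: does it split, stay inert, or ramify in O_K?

ramifies in O_K

Since -374 ≢ 1 mod 4, the ring of integers is ℤ[√-374] with discriminant 4·(-374) = -1496.
disc(K) = -1496 = 2·(-748), so p = 2 is ramified.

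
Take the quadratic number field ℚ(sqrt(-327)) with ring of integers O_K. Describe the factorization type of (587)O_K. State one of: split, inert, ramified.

d = -327 ≡ 1 (mod 4), so O_K = ℤ[(1+√-327)/2] and disc(K) = d = -327.
Since gcd(587, -327) = 1 the prime 587 does not ramify.
Legendre symbol by Euler's criterion: (-327/587) ≡ (-327)^293 ≡ 1 (mod 587), i.e. (-327/587) = 1.
(-327/587) = 1, so 587 splits.

p splits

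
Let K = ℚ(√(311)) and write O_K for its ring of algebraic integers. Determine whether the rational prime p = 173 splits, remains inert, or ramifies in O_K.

d = 311 ≡ 3 (mod 4), so O_K = ℤ[√311] and disc(K) = 4d = 1244.
173 ∤ 1244, so 173 is unramified.
Compute (311/173) via Euler: 138^((173-1)/2) mod 173 = 1, so (311/173) = 1.
d is a quadratic residue mod p, hence 173 splits in O_K.

splits completely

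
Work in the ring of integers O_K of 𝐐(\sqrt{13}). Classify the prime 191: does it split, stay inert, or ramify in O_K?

191 splits in O_K

Since 13 ≡ 1 mod 4, the ring of integers is ℤ[(1+√13)/2] with discriminant 13.
disc(K) = 13 is not divisible by 191; 191 is unramified.
(13/191) = 13^95 mod 191 = 1, giving Legendre symbol 1.
Legendre symbol 1 ⇒ 191 is split.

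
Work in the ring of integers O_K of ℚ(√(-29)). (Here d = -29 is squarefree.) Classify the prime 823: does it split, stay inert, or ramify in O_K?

-29 mod 4 = 3, hence disc K = 4·(-29) = -116 and O_K = ℤ[√-29].
disc(K) = -116 is not divisible by 823; 823 is unramified.
Euler's criterion: (-29)^411 mod 823 = 1. Thus (-29|823) = 1.
Legendre symbol 1 ⇒ 823 is split.

split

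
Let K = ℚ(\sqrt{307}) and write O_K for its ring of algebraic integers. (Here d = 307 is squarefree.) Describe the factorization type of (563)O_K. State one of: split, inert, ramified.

Since 307 ≢ 1 mod 4, the ring of integers is ℤ[√307] with discriminant 4·307 = 1228.
disc(K) = 1228 is not divisible by 563; 563 is unramified.
Compute (307/563) via Euler: 307^((563-1)/2) mod 563 = 562, so (307/563) = -1.
(307/563) = -1, so 563 is inert.

563 remains inert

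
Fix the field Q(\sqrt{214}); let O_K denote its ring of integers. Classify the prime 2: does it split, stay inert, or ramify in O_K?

214 mod 4 = 2, hence disc K = 4·214 = 856 and O_K = ℤ[√214].
disc(K) = 856 = 2·428, so p = 2 is ramified.

2 is ramified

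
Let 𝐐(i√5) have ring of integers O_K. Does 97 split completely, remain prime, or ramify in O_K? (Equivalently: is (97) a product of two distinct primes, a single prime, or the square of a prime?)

-5 mod 4 = 3, hence disc K = 4·(-5) = -20 and O_K = ℤ[√-5].
disc(K) = -20 is not divisible by 97; 97 is unramified.
Euler's criterion: (-5)^48 mod 97 = 96. Thus (-5|97) = -1.
(-5/97) = -1, so 97 is inert.

remains prime (inert)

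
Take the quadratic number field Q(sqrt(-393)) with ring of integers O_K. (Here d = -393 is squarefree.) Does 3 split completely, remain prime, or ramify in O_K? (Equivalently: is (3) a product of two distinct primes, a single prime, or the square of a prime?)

3 is ramified

-393 mod 4 = 3, hence disc K = 4·(-393) = -1572 and O_K = ℤ[√-393].
disc(K) = -1572 = 3·(-524), so p = 3 is ramified.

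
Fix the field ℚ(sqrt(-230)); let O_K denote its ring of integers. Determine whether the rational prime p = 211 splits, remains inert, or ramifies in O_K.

Since -230 ≢ 1 mod 4, the ring of integers is ℤ[√-230] with discriminant 4·(-230) = -920.
Since gcd(211, -920) = 1 the prime 211 does not ramify.
(-230/211) = 192^105 mod 211 = 210, giving Legendre symbol -1.
d is a non-residue mod p, hence 211 remains inert in O_K.

inert — (211) stays prime in O_K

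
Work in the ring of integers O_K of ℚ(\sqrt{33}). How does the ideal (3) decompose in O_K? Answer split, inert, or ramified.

ramifies in O_K

Since 33 ≡ 1 mod 4, the ring of integers is ℤ[(1+√33)/2] with discriminant 33.
disc(K) = 33 = 3·11, so p = 3 is ramified.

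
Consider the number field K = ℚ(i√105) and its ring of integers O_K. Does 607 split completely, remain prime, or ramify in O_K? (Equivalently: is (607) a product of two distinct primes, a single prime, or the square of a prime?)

remains prime (inert)

-105 mod 4 = 3, hence disc K = 4·(-105) = -420 and O_K = ℤ[√-105].
607 ∤ -420, so 607 is unramified.
Compute (-105/607) via Euler: 502^((607-1)/2) mod 607 = 606, so (-105/607) = -1.
(-105/607) = -1, so 607 is inert.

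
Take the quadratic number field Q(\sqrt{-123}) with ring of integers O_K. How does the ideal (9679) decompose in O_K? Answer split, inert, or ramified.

-123 mod 4 = 1, hence disc K = -123 and O_K = ℤ[(1+√-123)/2].
9679 ∤ -123, so 9679 is unramified.
Legendre symbol by Euler's criterion: (-123/9679) ≡ (-123)^4839 ≡ 9678 (mod 9679), i.e. (-123/9679) = -1.
(-123/9679) = -1, so 9679 is inert.

inert — (9679) stays prime in O_K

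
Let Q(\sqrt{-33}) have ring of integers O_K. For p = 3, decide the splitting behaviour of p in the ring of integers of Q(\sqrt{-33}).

ramified — (3) = 𝔭²

-33 mod 4 = 3, hence disc K = 4·(-33) = -132 and O_K = ℤ[√-33].
disc(K) = -132 = 3·(-44), so p = 3 is ramified.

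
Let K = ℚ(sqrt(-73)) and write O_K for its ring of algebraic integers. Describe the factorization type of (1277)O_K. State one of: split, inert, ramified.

1277 splits in O_K

Since -73 ≢ 1 mod 4, the ring of integers is ℤ[√-73] with discriminant 4·(-73) = -292.
Since gcd(1277, -292) = 1 the prime 1277 does not ramify.
Compute (-73/1277) via Euler: 1204^((1277-1)/2) mod 1277 = 1, so (-73/1277) = 1.
Legendre symbol 1 ⇒ 1277 is split.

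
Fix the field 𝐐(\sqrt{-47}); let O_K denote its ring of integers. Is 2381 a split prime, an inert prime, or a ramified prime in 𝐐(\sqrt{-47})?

remains prime (inert)

-47 mod 4 = 1, hence disc K = -47 and O_K = ℤ[(1+√-47)/2].
2381 ∤ -47, so 2381 is unramified.
Compute (-47/2381) via Euler: 2334^((2381-1)/2) mod 2381 = 2380, so (-47/2381) = -1.
(-47/2381) = -1, so 2381 is inert.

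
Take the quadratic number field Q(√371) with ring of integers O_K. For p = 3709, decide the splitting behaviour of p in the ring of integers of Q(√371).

Since 371 ≢ 1 mod 4, the ring of integers is ℤ[√371] with discriminant 4·371 = 1484.
Since gcd(3709, 1484) = 1 the prime 3709 does not ramify.
(371/3709) = 371^1854 mod 3709 = 3708, giving Legendre symbol -1.
(371/3709) = -1, so 3709 is inert.

inert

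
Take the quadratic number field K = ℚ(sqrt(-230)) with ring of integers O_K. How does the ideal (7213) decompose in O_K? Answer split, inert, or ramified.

-230 mod 4 = 2, hence disc K = 4·(-230) = -920 and O_K = ℤ[√-230].
Since gcd(7213, -920) = 1 the prime 7213 does not ramify.
Euler's criterion: (-230)^3606 mod 7213 = 7212. Thus (-230|7213) = -1.
Legendre symbol -1 ⇒ 7213 is inert.

7213 remains inert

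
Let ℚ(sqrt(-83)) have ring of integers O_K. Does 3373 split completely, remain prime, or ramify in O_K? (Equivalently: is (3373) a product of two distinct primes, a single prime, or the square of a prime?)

-83 mod 4 = 1, hence disc K = -83 and O_K = ℤ[(1+√-83)/2].
disc(K) = -83 is not divisible by 3373; 3373 is unramified.
(-83/3373) = 3290^1686 mod 3373 = 3372, giving Legendre symbol -1.
(-83/3373) = -1, so 3373 is inert.

remains prime (inert)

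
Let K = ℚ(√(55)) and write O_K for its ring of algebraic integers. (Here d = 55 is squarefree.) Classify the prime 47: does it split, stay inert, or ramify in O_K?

55 mod 4 = 3, hence disc K = 4·55 = 220 and O_K = ℤ[√55].
Since gcd(47, 220) = 1 the prime 47 does not ramify.
(55/47) = 8^23 mod 47 = 1, giving Legendre symbol 1.
(55/47) = 1, so 47 splits.

p splits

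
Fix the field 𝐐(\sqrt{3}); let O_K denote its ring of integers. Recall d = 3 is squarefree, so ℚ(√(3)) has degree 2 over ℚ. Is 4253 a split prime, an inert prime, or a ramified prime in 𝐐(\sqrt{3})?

Since 3 ≢ 1 mod 4, the ring of integers is ℤ[√3] with discriminant 4·3 = 12.
4253 ∤ 12, so 4253 is unramified.
Euler's criterion: 3^2126 mod 4253 = 4252. Thus (3|4253) = -1.
(3/4253) = -1, so 4253 is inert.

4253 remains inert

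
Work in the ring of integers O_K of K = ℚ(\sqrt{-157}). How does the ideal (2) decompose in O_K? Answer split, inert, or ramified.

ramified — (2) = 𝔭²

-157 mod 4 = 3, hence disc K = 4·(-157) = -628 and O_K = ℤ[√-157].
2 divides disc(K) = -628, so 2 ramifies.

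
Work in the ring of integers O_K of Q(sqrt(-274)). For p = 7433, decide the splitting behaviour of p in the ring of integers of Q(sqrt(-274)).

-274 mod 4 = 2, hence disc K = 4·(-274) = -1096 and O_K = ℤ[√-274].
7433 ∤ -1096, so 7433 is unramified.
Compute (-274/7433) via Euler: 7159^((7433-1)/2) mod 7433 = 7432, so (-274/7433) = -1.
Legendre symbol -1 ⇒ 7433 is inert.

inert — (7433) stays prime in O_K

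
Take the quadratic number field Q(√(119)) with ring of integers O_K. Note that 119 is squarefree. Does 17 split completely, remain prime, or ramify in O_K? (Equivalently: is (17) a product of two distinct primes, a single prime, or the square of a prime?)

Since 119 ≢ 1 mod 4, the ring of integers is ℤ[√119] with discriminant 4·119 = 476.
disc(K) = 476 = 17·28, so p = 17 is ramified.

ramified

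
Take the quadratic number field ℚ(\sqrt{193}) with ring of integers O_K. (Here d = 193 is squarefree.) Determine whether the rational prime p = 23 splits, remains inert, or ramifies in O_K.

split

193 mod 4 = 1, hence disc K = 193 and O_K = ℤ[(1+√193)/2].
Since gcd(23, 193) = 1 the prime 23 does not ramify.
Euler's criterion: 193^11 mod 23 = 1. Thus (193|23) = 1.
(193/23) = 1, so 23 splits.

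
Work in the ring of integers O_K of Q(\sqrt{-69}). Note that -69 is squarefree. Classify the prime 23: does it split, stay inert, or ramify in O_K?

Since -69 ≢ 1 mod 4, the ring of integers is ℤ[√-69] with discriminant 4·(-69) = -276.
23 divides disc(K) = -276, so 23 ramifies.

p ramifies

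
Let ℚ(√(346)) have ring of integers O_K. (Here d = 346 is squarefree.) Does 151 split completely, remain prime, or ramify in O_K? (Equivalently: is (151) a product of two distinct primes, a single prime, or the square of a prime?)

d = 346 ≡ 2 (mod 4), so O_K = ℤ[√346] and disc(K) = 4d = 1384.
disc(K) = 1384 is not divisible by 151; 151 is unramified.
Euler's criterion: 346^75 mod 151 = 1. Thus (346|151) = 1.
Legendre symbol 1 ⇒ 151 is split.

split — (151) = 𝔭₁𝔭₂ with 𝔭₁ ≠ 𝔭₂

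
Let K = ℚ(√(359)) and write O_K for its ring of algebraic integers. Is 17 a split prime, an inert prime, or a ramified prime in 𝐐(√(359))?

359 mod 4 = 3, hence disc K = 4·359 = 1436 and O_K = ℤ[√359].
17 ∤ 1436, so 17 is unramified.
(359/17) = 2^8 mod 17 = 1, giving Legendre symbol 1.
(359/17) = 1, so 17 splits.

p splits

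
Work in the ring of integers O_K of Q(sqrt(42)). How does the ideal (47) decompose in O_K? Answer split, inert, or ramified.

splits completely

d = 42 ≡ 2 (mod 4), so O_K = ℤ[√42] and disc(K) = 4d = 168.
47 ∤ 168, so 47 is unramified.
Euler's criterion: 42^23 mod 47 = 1. Thus (42|47) = 1.
d is a quadratic residue mod p, hence 47 splits in O_K.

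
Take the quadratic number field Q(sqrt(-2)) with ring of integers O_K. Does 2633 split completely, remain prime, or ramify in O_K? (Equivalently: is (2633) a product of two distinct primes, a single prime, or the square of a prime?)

d = -2 ≡ 2 (mod 4), so O_K = ℤ[√-2] and disc(K) = 4d = -8.
Since gcd(2633, -8) = 1 the prime 2633 does not ramify.
Legendre symbol by Euler's criterion: (-2/2633) ≡ (-2)^1316 ≡ 1 (mod 2633), i.e. (-2/2633) = 1.
Legendre symbol 1 ⇒ 2633 is split.

split — (2633) = 𝔭₁𝔭₂ with 𝔭₁ ≠ 𝔭₂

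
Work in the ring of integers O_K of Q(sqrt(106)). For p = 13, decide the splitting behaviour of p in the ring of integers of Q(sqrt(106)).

Since 106 ≢ 1 mod 4, the ring of integers is ℤ[√106] with discriminant 4·106 = 424.
Since gcd(13, 424) = 1 the prime 13 does not ramify.
Compute (106/13) via Euler: 2^((13-1)/2) mod 13 = 12, so (106/13) = -1.
Legendre symbol -1 ⇒ 13 is inert.

13 remains inert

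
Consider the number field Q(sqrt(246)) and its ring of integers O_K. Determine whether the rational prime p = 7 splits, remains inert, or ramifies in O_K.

246 mod 4 = 2, hence disc K = 4·246 = 984 and O_K = ℤ[√246].
disc(K) = 984 is not divisible by 7; 7 is unramified.
Compute (246/7) via Euler: 1^((7-1)/2) mod 7 = 1, so (246/7) = 1.
(246/7) = 1, so 7 splits.

split — (7) = 𝔭₁𝔭₂ with 𝔭₁ ≠ 𝔭₂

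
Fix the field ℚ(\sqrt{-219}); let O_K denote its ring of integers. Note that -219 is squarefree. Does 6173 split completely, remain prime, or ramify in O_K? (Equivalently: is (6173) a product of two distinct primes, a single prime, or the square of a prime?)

d = -219 ≡ 1 (mod 4), so O_K = ℤ[(1+√-219)/2] and disc(K) = d = -219.
6173 ∤ -219, so 6173 is unramified.
Euler's criterion: (-219)^3086 mod 6173 = 6172. Thus (-219|6173) = -1.
(-219/6173) = -1, so 6173 is inert.

remains prime (inert)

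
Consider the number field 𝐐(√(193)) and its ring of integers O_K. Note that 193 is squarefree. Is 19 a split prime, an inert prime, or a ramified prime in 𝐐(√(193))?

inert — (19) stays prime in O_K

Since 193 ≡ 1 mod 4, the ring of integers is ℤ[(1+√193)/2] with discriminant 193.
19 ∤ 193, so 19 is unramified.
(193/19) = 3^9 mod 19 = 18, giving Legendre symbol -1.
Legendre symbol -1 ⇒ 19 is inert.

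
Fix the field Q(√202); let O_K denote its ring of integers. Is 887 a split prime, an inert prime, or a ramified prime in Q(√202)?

split — (887) = 𝔭₁𝔭₂ with 𝔭₁ ≠ 𝔭₂

d = 202 ≡ 2 (mod 4), so O_K = ℤ[√202] and disc(K) = 4d = 808.
disc(K) = 808 is not divisible by 887; 887 is unramified.
Euler's criterion: 202^443 mod 887 = 1. Thus (202|887) = 1.
Legendre symbol 1 ⇒ 887 is split.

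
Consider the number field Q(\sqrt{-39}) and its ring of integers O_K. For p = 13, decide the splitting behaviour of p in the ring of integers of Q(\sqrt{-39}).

ramified — (13) = 𝔭²

d = -39 ≡ 1 (mod 4), so O_K = ℤ[(1+√-39)/2] and disc(K) = d = -39.
Ramification test: 13 | -39. The prime 13 ramifies in K.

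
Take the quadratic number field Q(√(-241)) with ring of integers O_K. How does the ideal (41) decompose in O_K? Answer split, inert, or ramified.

Since -241 ≢ 1 mod 4, the ring of integers is ℤ[√-241] with discriminant 4·(-241) = -964.
Since gcd(41, -964) = 1 the prime 41 does not ramify.
(-241/41) = 5^20 mod 41 = 1, giving Legendre symbol 1.
(-241/41) = 1, so 41 splits.

41 splits in O_K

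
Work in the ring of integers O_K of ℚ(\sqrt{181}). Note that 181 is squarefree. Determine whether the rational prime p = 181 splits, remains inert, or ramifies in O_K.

d = 181 ≡ 1 (mod 4), so O_K = ℤ[(1+√181)/2] and disc(K) = d = 181.
181 divides disc(K) = 181, so 181 ramifies.

181 is ramified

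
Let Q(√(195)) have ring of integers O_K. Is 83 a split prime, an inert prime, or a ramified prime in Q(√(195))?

83 splits in O_K

d = 195 ≡ 3 (mod 4), so O_K = ℤ[√195] and disc(K) = 4d = 780.
disc(K) = 780 is not divisible by 83; 83 is unramified.
(195/83) = 29^41 mod 83 = 1, giving Legendre symbol 1.
Legendre symbol 1 ⇒ 83 is split.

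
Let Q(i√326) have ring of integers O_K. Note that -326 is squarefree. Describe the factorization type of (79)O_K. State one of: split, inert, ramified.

d = -326 ≡ 2 (mod 4), so O_K = ℤ[√-326] and disc(K) = 4d = -1304.
Since gcd(79, -1304) = 1 the prime 79 does not ramify.
Compute (-326/79) via Euler: 69^((79-1)/2) mod 79 = 78, so (-326/79) = -1.
d is a non-residue mod p, hence 79 remains inert in O_K.

79 remains inert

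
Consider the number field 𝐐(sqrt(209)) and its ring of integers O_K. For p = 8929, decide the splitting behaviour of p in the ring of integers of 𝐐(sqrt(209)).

209 mod 4 = 1, hence disc K = 209 and O_K = ℤ[(1+√209)/2].
disc(K) = 209 is not divisible by 8929; 8929 is unramified.
(209/8929) = 209^4464 mod 8929 = 1, giving Legendre symbol 1.
Legendre symbol 1 ⇒ 8929 is split.

splits completely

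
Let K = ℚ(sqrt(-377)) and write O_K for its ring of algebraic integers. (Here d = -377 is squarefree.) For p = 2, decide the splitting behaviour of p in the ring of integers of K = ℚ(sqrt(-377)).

ramified — (2) = 𝔭²

Since -377 ≢ 1 mod 4, the ring of integers is ℤ[√-377] with discriminant 4·(-377) = -1508.
Ramification test: 2 | -1508. The prime 2 ramifies in K.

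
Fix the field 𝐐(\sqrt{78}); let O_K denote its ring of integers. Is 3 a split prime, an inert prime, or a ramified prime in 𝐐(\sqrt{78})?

p ramifies

d = 78 ≡ 2 (mod 4), so O_K = ℤ[√78] and disc(K) = 4d = 312.
Ramification test: 3 | 312. The prime 3 ramifies in K.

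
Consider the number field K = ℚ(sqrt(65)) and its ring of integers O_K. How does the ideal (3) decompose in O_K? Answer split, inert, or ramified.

Since 65 ≡ 1 mod 4, the ring of integers is ℤ[(1+√65)/2] with discriminant 65.
3 ∤ 65, so 3 is unramified.
(65/3) = 2^1 mod 3 = 2, giving Legendre symbol -1.
(65/3) = -1, so 3 is inert.

inert — (3) stays prime in O_K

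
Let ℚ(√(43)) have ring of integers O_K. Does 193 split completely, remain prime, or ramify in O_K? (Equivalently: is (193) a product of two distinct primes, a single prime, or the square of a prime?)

193 splits in O_K

d = 43 ≡ 3 (mod 4), so O_K = ℤ[√43] and disc(K) = 4d = 172.
Since gcd(193, 172) = 1 the prime 193 does not ramify.
(43/193) = 43^96 mod 193 = 1, giving Legendre symbol 1.
(43/193) = 1, so 193 splits.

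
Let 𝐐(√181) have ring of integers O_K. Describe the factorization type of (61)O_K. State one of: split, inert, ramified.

d = 181 ≡ 1 (mod 4), so O_K = ℤ[(1+√181)/2] and disc(K) = d = 181.
61 ∤ 181, so 61 is unramified.
(181/61) = 59^30 mod 61 = 60, giving Legendre symbol -1.
d is a non-residue mod p, hence 61 remains inert in O_K.

p is inert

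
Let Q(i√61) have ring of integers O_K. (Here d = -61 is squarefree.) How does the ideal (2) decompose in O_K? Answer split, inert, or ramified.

p ramifies

Since -61 ≢ 1 mod 4, the ring of integers is ℤ[√-61] with discriminant 4·(-61) = -244.
2 divides disc(K) = -244, so 2 ramifies.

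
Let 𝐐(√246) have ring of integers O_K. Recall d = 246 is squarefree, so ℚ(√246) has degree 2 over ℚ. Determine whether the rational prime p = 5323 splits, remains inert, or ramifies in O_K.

inert — (5323) stays prime in O_K

d = 246 ≡ 2 (mod 4), so O_K = ℤ[√246] and disc(K) = 4d = 984.
disc(K) = 984 is not divisible by 5323; 5323 is unramified.
Compute (246/5323) via Euler: 246^((5323-1)/2) mod 5323 = 5322, so (246/5323) = -1.
Legendre symbol -1 ⇒ 5323 is inert.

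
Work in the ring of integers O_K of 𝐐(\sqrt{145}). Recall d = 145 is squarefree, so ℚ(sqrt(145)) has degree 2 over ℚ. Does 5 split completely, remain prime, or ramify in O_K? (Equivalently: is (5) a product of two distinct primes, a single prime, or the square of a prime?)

d = 145 ≡ 1 (mod 4), so O_K = ℤ[(1+√145)/2] and disc(K) = d = 145.
5 divides disc(K) = 145, so 5 ramifies.

ramified — (5) = 𝔭²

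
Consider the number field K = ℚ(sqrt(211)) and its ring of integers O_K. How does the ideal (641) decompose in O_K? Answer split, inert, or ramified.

211 mod 4 = 3, hence disc K = 4·211 = 844 and O_K = ℤ[√211].
disc(K) = 844 is not divisible by 641; 641 is unramified.
Euler's criterion: 211^320 mod 641 = 640. Thus (211|641) = -1.
(211/641) = -1, so 641 is inert.

p is inert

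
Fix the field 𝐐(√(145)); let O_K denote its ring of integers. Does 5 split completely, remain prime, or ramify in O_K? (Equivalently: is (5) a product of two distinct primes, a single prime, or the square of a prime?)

d = 145 ≡ 1 (mod 4), so O_K = ℤ[(1+√145)/2] and disc(K) = d = 145.
disc(K) = 145 = 5·29, so p = 5 is ramified.

ramifies in O_K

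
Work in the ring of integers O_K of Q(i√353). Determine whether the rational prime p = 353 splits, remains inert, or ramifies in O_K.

-353 mod 4 = 3, hence disc K = 4·(-353) = -1412 and O_K = ℤ[√-353].
Ramification test: 353 | -1412. The prime 353 ramifies in K.

p ramifies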